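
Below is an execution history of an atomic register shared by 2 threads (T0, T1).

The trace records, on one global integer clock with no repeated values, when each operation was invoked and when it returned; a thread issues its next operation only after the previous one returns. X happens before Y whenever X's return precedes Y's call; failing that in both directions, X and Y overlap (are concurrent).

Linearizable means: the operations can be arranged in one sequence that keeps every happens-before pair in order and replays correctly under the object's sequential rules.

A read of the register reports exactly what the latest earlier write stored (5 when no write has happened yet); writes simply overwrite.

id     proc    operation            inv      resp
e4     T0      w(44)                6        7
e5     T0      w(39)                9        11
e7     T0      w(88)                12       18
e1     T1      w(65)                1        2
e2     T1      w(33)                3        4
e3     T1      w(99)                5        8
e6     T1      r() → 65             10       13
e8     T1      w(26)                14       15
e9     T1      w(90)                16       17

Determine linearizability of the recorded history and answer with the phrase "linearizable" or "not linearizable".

prefix check: 1..12 passes, 1..13 fails once e6's time-13 response joins
no legal order exists: 4 real-time-consistent candidates over 6 completed atomic register operations, all rejected
including or dropping the 1 pending operation (e7) in any combination fails
take e1, e2, e3, e4, e5, e6 (pending dropped): step 6 already fails, because e6 r() → 65 cannot occur there
take e1, e2, e3, e4, e6, e5 (pending dropped): step 5 already fails, because e6 r() → 65 cannot occur there

not linearizable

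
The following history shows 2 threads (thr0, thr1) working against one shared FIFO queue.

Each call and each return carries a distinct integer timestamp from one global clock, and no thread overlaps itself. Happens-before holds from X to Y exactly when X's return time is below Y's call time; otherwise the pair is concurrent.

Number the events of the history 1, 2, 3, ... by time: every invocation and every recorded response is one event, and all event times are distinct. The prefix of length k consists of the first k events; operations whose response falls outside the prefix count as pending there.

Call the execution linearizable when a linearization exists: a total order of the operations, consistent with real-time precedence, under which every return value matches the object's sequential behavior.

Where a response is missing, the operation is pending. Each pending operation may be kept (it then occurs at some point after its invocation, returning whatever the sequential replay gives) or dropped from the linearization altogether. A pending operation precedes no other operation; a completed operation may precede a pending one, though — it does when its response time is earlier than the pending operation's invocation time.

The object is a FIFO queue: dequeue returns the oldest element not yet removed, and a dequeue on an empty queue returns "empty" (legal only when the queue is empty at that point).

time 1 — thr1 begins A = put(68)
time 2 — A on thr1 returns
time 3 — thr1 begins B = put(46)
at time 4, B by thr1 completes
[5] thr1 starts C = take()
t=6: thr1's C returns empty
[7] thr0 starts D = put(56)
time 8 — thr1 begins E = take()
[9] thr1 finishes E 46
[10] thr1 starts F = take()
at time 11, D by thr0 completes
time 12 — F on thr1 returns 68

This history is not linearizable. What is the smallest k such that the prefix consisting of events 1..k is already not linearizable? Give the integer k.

6

one valid order for events 1..5 is A, B:
step 1: A put(68) — queue <68>
step 2: B put(46) — queue <68,46>
adding event 6 (C responds at 6) leaves no legal real-time order
take A, B, C: step 3 already fails, because C take() → empty cannot occur there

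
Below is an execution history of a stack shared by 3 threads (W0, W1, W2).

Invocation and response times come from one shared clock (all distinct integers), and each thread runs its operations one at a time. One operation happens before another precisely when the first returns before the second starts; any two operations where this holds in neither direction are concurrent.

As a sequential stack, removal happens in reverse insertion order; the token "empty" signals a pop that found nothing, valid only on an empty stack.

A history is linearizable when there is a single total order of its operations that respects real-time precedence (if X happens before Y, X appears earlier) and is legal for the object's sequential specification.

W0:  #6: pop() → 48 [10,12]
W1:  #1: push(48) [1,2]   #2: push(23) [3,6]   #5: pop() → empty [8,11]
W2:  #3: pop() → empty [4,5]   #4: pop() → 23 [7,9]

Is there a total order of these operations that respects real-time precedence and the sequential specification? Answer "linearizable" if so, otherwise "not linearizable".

not linearizable

the violation lands at event 5, #3's response at time 5: events 1..4 linearize, events 1..5 do not
the completed operations (2 total) allow one real-time order; the stack replay rejects it
every completion of the 1 pending operation (#2) was checked; none linearizes
sample order #1, #3 (pending dropped) stalls at step 2 — #3 pop() → empty has no legal effect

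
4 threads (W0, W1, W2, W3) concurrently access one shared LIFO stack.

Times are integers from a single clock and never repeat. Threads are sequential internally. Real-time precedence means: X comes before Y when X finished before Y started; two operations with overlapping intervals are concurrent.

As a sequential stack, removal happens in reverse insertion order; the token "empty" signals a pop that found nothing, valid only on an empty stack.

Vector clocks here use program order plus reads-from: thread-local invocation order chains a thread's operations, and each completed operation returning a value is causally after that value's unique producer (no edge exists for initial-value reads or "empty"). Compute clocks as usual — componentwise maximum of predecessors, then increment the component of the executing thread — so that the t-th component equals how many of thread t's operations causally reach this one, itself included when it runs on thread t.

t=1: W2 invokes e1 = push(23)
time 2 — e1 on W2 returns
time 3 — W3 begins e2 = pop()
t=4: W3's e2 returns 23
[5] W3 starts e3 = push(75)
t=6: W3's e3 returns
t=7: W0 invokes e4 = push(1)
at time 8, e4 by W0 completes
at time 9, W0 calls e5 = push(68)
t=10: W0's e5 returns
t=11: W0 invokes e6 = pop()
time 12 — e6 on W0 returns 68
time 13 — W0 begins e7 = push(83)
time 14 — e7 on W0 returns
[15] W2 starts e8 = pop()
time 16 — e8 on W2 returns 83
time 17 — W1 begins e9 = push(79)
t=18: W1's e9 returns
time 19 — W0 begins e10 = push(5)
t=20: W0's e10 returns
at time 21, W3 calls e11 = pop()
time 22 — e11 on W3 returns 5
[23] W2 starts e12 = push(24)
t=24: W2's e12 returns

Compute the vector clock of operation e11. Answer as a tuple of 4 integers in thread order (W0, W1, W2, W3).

(5, 0, 1, 3)

root op e1, invoked 1: fresh clock plus W2's own tick → (0, 0, 1, 0)
root op e9, invoked 17: fresh clock plus W1's own tick → (0, 1, 0, 0)
root op e4, invoked 7: fresh clock plus W0's own tick → (1, 0, 0, 0)
VC(e2, invoked at 3): max of VC(e1)=(0, 0, 1, 0), then +1 on thread W3 → (0, 0, 1, 1)
VC(e5, invoked at 9): max of VC(e4)=(1, 0, 0, 0), then +1 on thread W0 → (2, 0, 0, 0)
VC(e3, invoked at 5): max of VC(e2)=(0, 0, 1, 1), then +1 on thread W3 → (0, 0, 1, 2)
VC(e6, invoked at 11): max of VC(e5)=(2, 0, 0, 0), then +1 on thread W0 → (3, 0, 0, 0)
VC(e7, invoked at 13): max of VC(e6)=(3, 0, 0, 0), then +1 on thread W0 → (4, 0, 0, 0)
VC(e10, invoked at 19): max of VC(e7)=(4, 0, 0, 0), then +1 on thread W0 → (5, 0, 0, 0)
VC(e8, invoked at 15): max of VC(e1)=(0, 0, 1, 0), VC(e7)=(4, 0, 0, 0), then +1 on thread W2 → (4, 0, 2, 0)
VC(e12, invoked at 23): max of VC(e8)=(4, 0, 2, 0), then +1 on thread W2 → (4, 0, 3, 0)
VC(e11, invoked at 21): max of VC(e3)=(0, 0, 1, 2), VC(e10)=(5, 0, 0, 0), then +1 on thread W3 → (5, 0, 1, 3)
target: VC(e11) = (5, 0, 1, 3)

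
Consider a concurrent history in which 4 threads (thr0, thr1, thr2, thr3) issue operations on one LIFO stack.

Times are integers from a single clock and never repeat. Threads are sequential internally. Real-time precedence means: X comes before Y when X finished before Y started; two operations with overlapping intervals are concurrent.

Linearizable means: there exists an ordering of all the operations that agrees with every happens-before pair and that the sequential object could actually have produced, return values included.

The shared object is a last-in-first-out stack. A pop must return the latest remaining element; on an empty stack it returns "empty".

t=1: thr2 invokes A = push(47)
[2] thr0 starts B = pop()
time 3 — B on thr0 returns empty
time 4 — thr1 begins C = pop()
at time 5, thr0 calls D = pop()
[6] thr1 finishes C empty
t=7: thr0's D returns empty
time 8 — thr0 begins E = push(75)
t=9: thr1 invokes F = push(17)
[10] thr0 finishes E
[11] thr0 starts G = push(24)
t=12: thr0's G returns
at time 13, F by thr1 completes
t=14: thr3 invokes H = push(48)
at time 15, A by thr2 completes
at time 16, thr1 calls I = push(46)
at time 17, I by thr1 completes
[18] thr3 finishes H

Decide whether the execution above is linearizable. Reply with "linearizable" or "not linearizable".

linearizable

witness order: B, C, D, A, E, F, G, H, I
after step 1 (B pop() → empty): stack <>
after step 2 (C pop() → empty): stack <>
after step 3 (D pop() → empty): stack <>
after step 4 (A push(47)): stack <47>
after step 5 (E push(75)): stack <47,75>
after step 6 (F push(17)): stack <47,75,17>
after step 7 (G push(24)): stack <47,75,17,24>
after step 8 (H push(48)): stack <47,75,17,24,48>
after step 9 (I push(46)): stack <47,75,17,24,48,46>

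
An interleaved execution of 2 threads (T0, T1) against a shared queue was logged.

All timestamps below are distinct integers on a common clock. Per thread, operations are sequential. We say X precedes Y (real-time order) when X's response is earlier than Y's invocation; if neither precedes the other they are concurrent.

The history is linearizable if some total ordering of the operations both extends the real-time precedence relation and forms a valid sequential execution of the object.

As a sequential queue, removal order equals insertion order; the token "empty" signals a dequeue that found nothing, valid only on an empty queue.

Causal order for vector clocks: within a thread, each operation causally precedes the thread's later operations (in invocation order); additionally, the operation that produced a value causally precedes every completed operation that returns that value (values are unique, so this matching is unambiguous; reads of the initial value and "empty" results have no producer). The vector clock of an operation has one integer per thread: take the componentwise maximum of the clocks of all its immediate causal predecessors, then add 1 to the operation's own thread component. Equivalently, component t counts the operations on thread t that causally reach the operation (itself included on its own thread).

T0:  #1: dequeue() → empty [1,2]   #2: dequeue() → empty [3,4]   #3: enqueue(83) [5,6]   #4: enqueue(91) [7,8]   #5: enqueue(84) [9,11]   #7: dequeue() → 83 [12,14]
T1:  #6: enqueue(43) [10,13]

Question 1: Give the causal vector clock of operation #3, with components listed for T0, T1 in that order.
root op #6, invoked 10: fresh clock plus T1's own tick → (0, 1)
root op #1, invoked 1: fresh clock plus T0's own tick → (1, 0)
#2, invoked 3, takes VC(#1)=(1, 0) under max, adds 1 for T0 → (2, 0)
#3, invoked 5, takes VC(#2)=(2, 0) under max, adds 1 for T0 → (3, 0)
#4, invoked 7, takes VC(#3)=(3, 0) under max, adds 1 for T0 → (4, 0)
#5, invoked 9, takes VC(#4)=(4, 0) under max, adds 1 for T0 → (5, 0)
#7, invoked 12, takes VC(#3)=(3, 0), VC(#5)=(5, 0) under max, adds 1 for T0 → (6, 0)
target: VC(#3) = (3, 0)

(3, 0)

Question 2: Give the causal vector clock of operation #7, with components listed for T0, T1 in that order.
no predecessors for #6 (invoked 10): T1 increments from zero → (0, 1)
no predecessors for #1 (invoked 1): T0 increments from zero → (1, 0)
merge at #2 (invoked 3): VC(#1)=(1, 0), own-thread bump on T0 → (2, 0)
merge at #3 (invoked 5): VC(#2)=(2, 0), own-thread bump on T0 → (3, 0)
merge at #4 (invoked 7): VC(#3)=(3, 0), own-thread bump on T0 → (4, 0)
merge at #5 (invoked 9): VC(#4)=(4, 0), own-thread bump on T0 → (5, 0)
merge at #7 (invoked 12): VC(#3)=(3, 0), VC(#5)=(5, 0), own-thread bump on T0 → (6, 0)
target: VC(#7) = (6, 0)

(6, 0)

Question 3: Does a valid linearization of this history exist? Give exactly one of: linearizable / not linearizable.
one valid linearization: #1, #2, #3, #4, #5, #6, #7
step 1: #1 dequeue() → empty — queue <>
step 2: #2 dequeue() → empty — queue <>
step 3: #3 enqueue(83) — queue <83>
step 4: #4 enqueue(91) — queue <83,91>
step 5: #5 enqueue(84) — queue <83,91,84>
step 6: #6 enqueue(43) — queue <83,91,84,43>
step 7: #7 dequeue() → 83 — queue <91,84,43>

linearizable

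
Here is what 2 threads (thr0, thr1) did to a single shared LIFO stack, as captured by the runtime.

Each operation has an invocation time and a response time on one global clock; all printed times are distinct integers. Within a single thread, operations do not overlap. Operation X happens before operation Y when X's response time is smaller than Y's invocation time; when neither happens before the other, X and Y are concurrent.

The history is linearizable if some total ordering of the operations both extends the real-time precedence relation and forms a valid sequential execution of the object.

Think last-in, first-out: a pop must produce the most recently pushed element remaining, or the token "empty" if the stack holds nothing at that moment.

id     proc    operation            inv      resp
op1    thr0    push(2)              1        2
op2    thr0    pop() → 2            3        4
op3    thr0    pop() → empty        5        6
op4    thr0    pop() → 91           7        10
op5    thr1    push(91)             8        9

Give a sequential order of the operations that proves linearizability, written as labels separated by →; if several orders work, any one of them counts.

op1 → op2 → op3 → op5 → op4

step 1: op1 push(2) — stack <2>
step 2: op2 pop() → 2 — stack <>
step 3: op3 pop() → empty — stack <>
step 4: op5 push(91) — stack <91>
step 5: op4 pop() → 91 — stack <>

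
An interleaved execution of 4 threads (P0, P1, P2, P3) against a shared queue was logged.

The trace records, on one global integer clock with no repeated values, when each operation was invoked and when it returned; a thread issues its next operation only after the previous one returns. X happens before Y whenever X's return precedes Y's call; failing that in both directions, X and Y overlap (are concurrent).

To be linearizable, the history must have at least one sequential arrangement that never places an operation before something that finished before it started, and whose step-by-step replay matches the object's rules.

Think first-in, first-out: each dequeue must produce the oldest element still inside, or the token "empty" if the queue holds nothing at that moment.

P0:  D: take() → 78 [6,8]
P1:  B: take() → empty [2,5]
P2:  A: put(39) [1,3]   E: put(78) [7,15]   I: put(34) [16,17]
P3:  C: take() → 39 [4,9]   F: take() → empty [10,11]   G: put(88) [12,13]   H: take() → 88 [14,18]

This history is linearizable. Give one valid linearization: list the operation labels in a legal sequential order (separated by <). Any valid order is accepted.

1. A put(39), leaving queue <39>
2. C take() → 39, leaving queue <>
3. B take() → empty, leaving queue <>
4. E put(78), leaving queue <78>
5. D take() → 78, leaving queue <>
6. F take() → empty, leaving queue <>
7. G put(88), leaving queue <88>
8. H take() → 88, leaving queue <>
9. I put(34), leaving queue <34>

A < C < B < E < D < F < G < H < I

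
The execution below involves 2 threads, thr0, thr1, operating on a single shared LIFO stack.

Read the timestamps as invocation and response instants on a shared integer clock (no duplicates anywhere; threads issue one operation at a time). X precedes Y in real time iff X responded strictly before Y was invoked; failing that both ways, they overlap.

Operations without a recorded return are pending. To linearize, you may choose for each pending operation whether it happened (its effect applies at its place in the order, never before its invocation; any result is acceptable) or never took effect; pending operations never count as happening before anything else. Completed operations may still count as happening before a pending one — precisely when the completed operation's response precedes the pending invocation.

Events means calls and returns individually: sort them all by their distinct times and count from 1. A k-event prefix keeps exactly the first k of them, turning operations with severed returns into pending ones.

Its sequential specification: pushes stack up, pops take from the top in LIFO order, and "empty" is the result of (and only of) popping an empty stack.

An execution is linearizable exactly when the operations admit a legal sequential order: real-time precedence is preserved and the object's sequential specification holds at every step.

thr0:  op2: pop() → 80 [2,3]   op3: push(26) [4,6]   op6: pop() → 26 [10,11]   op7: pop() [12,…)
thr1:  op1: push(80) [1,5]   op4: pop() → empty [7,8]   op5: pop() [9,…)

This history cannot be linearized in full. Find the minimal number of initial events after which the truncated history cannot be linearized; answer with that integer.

8

one valid order for events 1..7 is op1, op2, op3:
step 1: op1 push(80) — stack <80>
step 2: op2 pop() → 80 — stack <>
step 3: op3 push(26) — stack <26>
with event 8 included (op4 responding at time 8), all real-time-consistent orders fail
one such order, op1, op2, op3, op4, breaks at step 4 where op4 pop() → empty is illegal
one such order, op2, op1, op3, op4, breaks at step 1 where op2 pop() → 80 is illegal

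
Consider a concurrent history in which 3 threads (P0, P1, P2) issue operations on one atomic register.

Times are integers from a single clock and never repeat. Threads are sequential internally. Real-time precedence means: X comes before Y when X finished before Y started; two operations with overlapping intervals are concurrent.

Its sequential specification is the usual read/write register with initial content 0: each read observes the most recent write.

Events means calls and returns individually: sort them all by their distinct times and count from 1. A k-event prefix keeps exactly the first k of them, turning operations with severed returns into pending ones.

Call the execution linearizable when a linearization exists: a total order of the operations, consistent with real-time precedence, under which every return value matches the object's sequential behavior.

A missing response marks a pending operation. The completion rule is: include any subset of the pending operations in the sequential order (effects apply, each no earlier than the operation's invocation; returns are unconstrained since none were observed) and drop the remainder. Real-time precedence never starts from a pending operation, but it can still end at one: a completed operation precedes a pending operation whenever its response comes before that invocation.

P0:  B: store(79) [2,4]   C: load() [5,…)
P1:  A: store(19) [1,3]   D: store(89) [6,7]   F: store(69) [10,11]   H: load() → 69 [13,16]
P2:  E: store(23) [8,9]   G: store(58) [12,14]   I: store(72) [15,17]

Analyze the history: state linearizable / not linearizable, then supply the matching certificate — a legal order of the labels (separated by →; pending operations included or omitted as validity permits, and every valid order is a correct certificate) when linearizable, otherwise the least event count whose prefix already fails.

linearizable — witness: A → B → C → D → E → F → H → G → I

after step 1 (A store(19)): value 19
after step 2 (B store(79)): value 79
after step 3 (C load() (pending, included)): value 79
after step 4 (D store(89)): value 89
after step 5 (E store(23)): value 23
after step 6 (F store(69)): value 69
after step 7 (H load() → 69): value 69
after step 8 (G store(58)): value 58
after step 9 (I store(72)): value 72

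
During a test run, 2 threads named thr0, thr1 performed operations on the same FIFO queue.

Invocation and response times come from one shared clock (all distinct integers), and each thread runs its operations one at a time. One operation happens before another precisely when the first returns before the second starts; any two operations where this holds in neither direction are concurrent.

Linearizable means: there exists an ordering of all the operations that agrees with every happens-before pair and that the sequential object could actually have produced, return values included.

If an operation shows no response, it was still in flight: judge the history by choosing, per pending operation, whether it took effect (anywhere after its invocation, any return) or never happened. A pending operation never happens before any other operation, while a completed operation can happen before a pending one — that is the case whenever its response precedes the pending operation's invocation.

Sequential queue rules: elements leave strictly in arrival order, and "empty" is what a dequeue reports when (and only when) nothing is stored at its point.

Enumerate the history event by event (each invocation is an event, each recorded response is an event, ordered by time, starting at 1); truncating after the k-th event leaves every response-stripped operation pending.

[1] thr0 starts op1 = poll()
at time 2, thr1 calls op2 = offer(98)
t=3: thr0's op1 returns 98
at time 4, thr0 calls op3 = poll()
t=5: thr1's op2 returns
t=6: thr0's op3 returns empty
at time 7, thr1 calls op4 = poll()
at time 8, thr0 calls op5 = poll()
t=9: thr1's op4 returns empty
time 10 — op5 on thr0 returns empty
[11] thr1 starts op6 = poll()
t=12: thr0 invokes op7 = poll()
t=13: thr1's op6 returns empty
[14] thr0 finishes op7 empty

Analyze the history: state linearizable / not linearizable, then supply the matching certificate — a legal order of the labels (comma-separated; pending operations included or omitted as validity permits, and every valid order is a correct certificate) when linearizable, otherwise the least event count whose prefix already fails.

linearizable — witness: op2, op1, op3, op4, op5, op6, op7

1. op2 offer(98), leaving queue <98>
2. op1 poll() → 98, leaving queue <>
3. op3 poll() → empty, leaving queue <>
4. op4 poll() → empty, leaving queue <>
5. op5 poll() → empty, leaving queue <>
6. op6 poll() → empty, leaving queue <>
7. op7 poll() → empty, leaving queue <>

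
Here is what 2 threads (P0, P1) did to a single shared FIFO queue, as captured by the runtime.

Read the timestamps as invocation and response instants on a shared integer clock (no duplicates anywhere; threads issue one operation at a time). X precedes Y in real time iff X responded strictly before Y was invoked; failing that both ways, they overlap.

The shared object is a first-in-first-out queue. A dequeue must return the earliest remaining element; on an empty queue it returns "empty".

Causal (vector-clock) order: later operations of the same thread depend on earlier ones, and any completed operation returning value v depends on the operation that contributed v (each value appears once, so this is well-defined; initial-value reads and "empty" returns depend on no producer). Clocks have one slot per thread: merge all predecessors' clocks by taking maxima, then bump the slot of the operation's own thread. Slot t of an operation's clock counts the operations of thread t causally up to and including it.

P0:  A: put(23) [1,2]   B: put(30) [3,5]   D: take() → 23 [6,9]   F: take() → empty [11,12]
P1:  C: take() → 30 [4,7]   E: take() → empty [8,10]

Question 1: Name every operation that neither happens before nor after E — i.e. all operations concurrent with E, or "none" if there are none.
E spans [8,10]: anything still running between times 8 and 10 counts as concurrent
A [1,2]: before
B [3,5]: before
C [4,7]: before
D [6,9]: concurrent
F [11,12]: after

D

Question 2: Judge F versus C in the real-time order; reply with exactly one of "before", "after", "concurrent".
F spans [11,12], C spans [4,7]
resp(C)=7 < inv(F)=11

after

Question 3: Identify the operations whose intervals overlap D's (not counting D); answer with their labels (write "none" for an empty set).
concurrent with D ([6,9]): every op whose interval crosses 6..9
A [1,2]: before
B [3,5]: before
C [4,7]: concurrent
E [8,10]: concurrent
F [11,12]: after

C, E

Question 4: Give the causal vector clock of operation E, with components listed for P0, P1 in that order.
A (invocation 1): nothing precedes it; P0's component alone gives (1, 0)
B (invocation 3): componentwise max over VC(A)=(1, 0), +1 at P0, giving (2, 0)
C (invocation 4): componentwise max over VC(B)=(2, 0), +1 at P1, giving (2, 1)
D (invocation 6): componentwise max over VC(A)=(1, 0), VC(B)=(2, 0), +1 at P0, giving (3, 0)
E (invocation 8): componentwise max over VC(C)=(2, 1), +1 at P1, giving (2, 2)
F (invocation 11): componentwise max over VC(D)=(3, 0), +1 at P0, giving (4, 0)
target: VC(E) = (2, 2)

(2, 2)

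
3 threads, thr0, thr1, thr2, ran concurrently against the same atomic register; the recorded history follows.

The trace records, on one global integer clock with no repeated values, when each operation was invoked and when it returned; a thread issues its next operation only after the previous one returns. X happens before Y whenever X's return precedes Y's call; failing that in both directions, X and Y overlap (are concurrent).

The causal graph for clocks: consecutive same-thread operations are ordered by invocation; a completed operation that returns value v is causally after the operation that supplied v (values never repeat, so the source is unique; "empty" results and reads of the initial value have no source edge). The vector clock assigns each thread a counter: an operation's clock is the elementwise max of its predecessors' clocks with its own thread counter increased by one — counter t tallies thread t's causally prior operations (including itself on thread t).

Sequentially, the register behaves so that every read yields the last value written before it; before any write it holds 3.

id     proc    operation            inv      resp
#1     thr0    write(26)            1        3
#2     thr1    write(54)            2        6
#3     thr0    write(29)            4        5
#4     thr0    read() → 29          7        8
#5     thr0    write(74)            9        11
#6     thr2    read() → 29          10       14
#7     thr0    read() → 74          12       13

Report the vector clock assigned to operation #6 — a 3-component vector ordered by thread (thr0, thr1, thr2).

root op #2, invoked 2: fresh clock plus thr1's own tick → (0, 1, 0)
root op #1, invoked 1: fresh clock plus thr0's own tick → (1, 0, 0)
#3 (invocation 4): componentwise max over VC(#1)=(1, 0, 0), +1 at thr0, giving (2, 0, 0)
#6 (invocation 10): componentwise max over VC(#3)=(2, 0, 0), +1 at thr2, giving (2, 0, 1)
#4 (invocation 7): componentwise max over VC(#3)=(2, 0, 0), +1 at thr0, giving (3, 0, 0)
#5 (invocation 9): componentwise max over VC(#4)=(3, 0, 0), +1 at thr0, giving (4, 0, 0)
#7 (invocation 12): componentwise max over VC(#5)=(4, 0, 0), +1 at thr0, giving (5, 0, 0)
target: VC(#6) = (2, 0, 1)

(2, 0, 1)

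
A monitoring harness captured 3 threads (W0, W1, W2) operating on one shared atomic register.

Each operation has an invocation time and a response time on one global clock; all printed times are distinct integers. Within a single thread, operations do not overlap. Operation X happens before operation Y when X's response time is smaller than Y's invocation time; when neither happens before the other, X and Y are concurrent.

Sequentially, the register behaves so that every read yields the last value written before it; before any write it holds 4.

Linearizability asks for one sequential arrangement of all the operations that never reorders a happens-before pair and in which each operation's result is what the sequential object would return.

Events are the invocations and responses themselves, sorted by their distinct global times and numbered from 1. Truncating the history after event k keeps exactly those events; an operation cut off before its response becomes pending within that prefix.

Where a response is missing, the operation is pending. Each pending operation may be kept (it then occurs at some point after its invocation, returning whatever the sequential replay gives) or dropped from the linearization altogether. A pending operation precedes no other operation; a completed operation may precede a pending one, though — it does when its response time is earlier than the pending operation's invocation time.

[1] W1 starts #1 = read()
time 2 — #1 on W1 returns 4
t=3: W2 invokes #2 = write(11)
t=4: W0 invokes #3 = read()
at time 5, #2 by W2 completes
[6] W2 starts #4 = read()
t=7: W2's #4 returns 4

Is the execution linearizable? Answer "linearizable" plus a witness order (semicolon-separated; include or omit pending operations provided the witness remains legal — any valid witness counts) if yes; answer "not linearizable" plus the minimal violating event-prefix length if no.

not linearizable — minimal violating prefix: 7 events

through event 6 a valid linearization exists; event 7 (#4 responding at time 7) ends that
exactly one order of the 3 completed ops respects real time; the atomic register replay fails
no escape via the 1 pending operation (#3): every completion choice fails
one such order, #1, #2, #4 (pending dropped), breaks at step 3 where #4 read() → 4 is illegal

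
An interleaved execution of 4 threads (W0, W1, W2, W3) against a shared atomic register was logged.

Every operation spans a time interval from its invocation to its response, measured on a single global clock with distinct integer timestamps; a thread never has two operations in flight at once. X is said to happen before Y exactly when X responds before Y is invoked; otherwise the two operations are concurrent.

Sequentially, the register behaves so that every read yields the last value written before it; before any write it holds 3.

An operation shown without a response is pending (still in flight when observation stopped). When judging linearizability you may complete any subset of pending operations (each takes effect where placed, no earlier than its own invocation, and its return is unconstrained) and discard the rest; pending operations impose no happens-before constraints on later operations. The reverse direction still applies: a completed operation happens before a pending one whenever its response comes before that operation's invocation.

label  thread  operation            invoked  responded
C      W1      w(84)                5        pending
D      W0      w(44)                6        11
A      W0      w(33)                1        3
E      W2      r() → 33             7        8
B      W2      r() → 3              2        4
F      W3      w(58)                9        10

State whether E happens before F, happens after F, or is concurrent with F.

before

E spans [7,8], F spans [9,10]
resp(E)=8 < inv(F)=9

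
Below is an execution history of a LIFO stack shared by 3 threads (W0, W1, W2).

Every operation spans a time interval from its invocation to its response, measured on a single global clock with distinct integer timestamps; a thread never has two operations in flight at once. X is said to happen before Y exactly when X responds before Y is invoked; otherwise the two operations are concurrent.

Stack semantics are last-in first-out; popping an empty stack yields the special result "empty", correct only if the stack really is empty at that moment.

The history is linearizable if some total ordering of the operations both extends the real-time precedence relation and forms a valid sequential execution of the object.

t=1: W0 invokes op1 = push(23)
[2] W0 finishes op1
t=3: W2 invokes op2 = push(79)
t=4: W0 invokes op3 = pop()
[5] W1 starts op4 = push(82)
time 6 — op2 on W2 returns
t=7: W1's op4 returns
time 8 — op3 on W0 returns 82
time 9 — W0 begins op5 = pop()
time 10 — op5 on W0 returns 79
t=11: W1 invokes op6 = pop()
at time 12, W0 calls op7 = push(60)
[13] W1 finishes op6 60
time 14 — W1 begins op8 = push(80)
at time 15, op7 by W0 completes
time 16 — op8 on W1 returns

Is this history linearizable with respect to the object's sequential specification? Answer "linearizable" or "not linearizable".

linearizable

a witness: op1, op2, op4, op3, op5, op7, op6, op8
1. op1 push(23), leaving stack <23>
2. op2 push(79), leaving stack <23,79>
3. op4 push(82), leaving stack <23,79,82>
4. op3 pop() → 82, leaving stack <23,79>
5. op5 pop() → 79, leaving stack <23>
6. op7 push(60), leaving stack <23,60>
7. op6 pop() → 60, leaving stack <23>
8. op8 push(80), leaving stack <23,80>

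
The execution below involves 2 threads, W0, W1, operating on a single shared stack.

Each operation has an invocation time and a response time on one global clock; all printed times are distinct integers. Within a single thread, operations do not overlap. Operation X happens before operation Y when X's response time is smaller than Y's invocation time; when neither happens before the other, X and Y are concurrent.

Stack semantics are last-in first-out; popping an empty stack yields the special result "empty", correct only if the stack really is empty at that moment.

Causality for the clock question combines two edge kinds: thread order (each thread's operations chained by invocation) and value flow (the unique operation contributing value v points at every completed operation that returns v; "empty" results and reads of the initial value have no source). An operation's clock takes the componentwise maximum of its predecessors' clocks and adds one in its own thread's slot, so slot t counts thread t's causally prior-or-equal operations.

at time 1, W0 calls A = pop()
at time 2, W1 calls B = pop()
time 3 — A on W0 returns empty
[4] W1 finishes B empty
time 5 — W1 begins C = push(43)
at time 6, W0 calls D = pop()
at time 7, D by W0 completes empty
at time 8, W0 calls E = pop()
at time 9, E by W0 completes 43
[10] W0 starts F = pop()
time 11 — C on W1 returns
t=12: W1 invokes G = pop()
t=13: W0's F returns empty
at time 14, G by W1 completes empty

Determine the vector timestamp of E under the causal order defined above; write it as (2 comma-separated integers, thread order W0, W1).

(3, 2)

invoked at 2, B has no predecessors; its own W1 bump gives (0, 1)
invoked at 1, A has no predecessors; its own W0 bump gives (1, 0)
merge at C (invoked 5): VC(B)=(0, 1), own-thread bump on W1 → (0, 2)
merge at D (invoked 6): VC(A)=(1, 0), own-thread bump on W0 → (2, 0)
merge at G (invoked 12): VC(C)=(0, 2), own-thread bump on W1 → (0, 3)
merge at E (invoked 8): VC(C)=(0, 2), VC(D)=(2, 0), own-thread bump on W0 → (3, 2)
merge at F (invoked 10): VC(E)=(3, 2), own-thread bump on W0 → (4, 2)
target: VC(E) = (3, 2)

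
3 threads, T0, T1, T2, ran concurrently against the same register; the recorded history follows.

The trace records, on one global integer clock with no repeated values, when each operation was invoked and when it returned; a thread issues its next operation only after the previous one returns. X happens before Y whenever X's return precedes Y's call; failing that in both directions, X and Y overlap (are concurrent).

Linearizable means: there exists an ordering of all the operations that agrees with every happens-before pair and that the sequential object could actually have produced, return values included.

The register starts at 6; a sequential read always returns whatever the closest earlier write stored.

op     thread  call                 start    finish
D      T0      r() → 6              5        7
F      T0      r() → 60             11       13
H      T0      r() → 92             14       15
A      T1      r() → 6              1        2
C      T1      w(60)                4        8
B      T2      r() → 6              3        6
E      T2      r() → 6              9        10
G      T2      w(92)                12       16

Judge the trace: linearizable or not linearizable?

already the first 10 events (up to E's response at time 10) admit no linearization; the first 9 still do
all 6 real-time-respecting orders fail — 5 completed register operations, no legal replay
e.g. A, B, C, D, E: illegal at step 4, since D r() → 6 cannot apply there
e.g. A, B, D, C, E: illegal at step 5, since E r() → 6 cannot apply there

not linearizable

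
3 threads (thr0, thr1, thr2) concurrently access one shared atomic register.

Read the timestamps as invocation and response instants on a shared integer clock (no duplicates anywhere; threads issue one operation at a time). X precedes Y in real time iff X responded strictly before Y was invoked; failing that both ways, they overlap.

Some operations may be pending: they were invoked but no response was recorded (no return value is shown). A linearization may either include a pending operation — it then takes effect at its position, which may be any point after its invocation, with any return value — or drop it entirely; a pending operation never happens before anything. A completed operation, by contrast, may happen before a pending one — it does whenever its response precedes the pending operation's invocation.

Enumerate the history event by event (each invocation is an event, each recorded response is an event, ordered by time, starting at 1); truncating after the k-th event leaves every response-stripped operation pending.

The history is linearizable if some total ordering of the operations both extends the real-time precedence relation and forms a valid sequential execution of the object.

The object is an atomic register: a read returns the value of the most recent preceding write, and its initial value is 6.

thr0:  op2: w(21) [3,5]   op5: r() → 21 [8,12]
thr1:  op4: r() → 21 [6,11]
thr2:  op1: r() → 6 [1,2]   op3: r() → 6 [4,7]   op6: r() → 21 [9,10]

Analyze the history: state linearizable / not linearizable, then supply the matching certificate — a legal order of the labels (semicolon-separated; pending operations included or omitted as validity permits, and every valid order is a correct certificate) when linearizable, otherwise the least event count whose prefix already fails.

linearizable — witness: op1; op3; op2; op4; op5; op6

step 1: op1 r() → 6 — value 6
step 2: op3 r() → 6 — value 6
step 3: op2 w(21) — value 21
step 4: op4 r() → 21 — value 21
step 5: op5 r() → 21 — value 21
step 6: op6 r() → 21 — value 21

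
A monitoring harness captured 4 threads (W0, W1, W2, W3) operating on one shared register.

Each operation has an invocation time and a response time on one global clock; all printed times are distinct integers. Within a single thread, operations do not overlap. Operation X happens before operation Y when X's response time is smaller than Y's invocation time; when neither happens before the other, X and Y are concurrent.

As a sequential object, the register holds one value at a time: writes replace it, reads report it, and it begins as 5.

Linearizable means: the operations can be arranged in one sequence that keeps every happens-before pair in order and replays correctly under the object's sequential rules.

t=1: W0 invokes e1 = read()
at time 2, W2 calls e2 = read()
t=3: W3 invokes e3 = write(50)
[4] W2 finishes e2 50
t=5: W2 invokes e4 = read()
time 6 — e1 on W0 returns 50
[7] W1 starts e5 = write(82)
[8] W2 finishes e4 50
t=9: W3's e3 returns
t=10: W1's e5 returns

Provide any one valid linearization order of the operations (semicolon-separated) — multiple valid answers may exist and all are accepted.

e3; e1; e2; e4; e5

after step 1 (e3 write(50)): value 50
after step 2 (e1 read() → 50): value 50
after step 3 (e2 read() → 50): value 50
after step 4 (e4 read() → 50): value 50
after step 5 (e5 write(82)): value 82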